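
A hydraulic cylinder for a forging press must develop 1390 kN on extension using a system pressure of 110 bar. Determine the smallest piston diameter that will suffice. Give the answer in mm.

D ≈ 401 mm

Extension force acts on the full piston face: F = P × (π/4)D².
D = √(4F / (πP)) = √(4 × 1390 kN / (π × 110 bar))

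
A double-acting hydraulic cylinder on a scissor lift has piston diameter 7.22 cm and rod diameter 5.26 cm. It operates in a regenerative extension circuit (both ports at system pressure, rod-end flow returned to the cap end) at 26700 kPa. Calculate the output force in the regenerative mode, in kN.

With equal pressure on both faces, forces on the annular region cancel; the net push is pressure × rod cross-section.
Rod cross-section A_rod = π/4 × (5.26 cm)² = 21.73 cm^2
F = P × A_rod

F ≈ 58.0 kN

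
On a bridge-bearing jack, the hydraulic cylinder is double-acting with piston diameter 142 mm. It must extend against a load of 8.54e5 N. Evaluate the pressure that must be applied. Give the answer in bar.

P ≈ 539 bar

Cap-side area A_cap = π/4 × (142 mm)² = 15840 mm^2
P = F / A = 8.54e5 N / A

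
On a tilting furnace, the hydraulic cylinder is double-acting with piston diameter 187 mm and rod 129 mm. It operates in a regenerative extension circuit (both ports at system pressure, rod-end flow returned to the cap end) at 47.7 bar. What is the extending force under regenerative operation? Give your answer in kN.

With equal pressure on both faces, forces on the annular region cancel; the net push is pressure × rod cross-section.
Rod cross-section A_rod = π/4 × (129 mm)² = 13070 mm^2
F = P × A_rod

F ≈ 62.3 kN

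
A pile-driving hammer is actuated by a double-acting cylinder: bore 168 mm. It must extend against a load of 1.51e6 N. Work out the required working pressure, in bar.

P ≈ 681 bar

Cap-side area A_cap = π/4 × (168 mm)² = 22170 mm^2
P = F / A = 1.51e6 N / A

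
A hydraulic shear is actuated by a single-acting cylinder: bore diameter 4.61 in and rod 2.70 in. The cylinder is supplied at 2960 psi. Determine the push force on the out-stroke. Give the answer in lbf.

Cap-side area A_cap = π/4 × (4.61 in)² = 16.69 in^2
F = P × A_cap = 2960 psi × A_cap

F ≈ 49400 lbf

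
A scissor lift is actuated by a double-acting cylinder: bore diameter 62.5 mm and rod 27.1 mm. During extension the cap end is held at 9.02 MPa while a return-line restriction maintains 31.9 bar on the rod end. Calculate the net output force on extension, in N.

Cap-side area A_cap = π/4 × (62.5 mm)² = 3068 mm^2
Rod-side annular area A_ann = π/4 × (62.5² − 27.1²) = 2491 mm^2
Net thrust = P_cap·A_cap − P_rod·A_ann = 27670 N − 7947 N

F ≈ 19700 N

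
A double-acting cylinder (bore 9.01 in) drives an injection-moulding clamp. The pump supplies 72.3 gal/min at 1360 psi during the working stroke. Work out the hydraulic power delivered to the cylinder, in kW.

Hydraulic power = P × Q

W ≈ 42.8 kW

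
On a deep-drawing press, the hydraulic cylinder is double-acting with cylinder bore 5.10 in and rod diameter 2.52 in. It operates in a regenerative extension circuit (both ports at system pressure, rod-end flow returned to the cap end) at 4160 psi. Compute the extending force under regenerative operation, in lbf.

With equal pressure on both faces, forces on the annular region cancel; the net push is pressure × rod cross-section.
Rod cross-section A_rod = π/4 × (2.52 in)² = 4.988 in^2
F = P × A_rod

F ≈ 20700 lbf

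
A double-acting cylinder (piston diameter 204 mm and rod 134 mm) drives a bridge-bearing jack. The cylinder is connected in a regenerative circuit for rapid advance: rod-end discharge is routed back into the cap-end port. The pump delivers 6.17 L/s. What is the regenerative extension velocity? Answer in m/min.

v ≈ 26.3 m/min

In regeneration the rod-end outflow joins the pump flow into the cap end, so the net volume the pump must supply per unit advance equals the rod cross-section area.
Rod cross-section A_rod = π/4 × (134 mm)² = 14100 mm^2
v = Q_pump / A_rod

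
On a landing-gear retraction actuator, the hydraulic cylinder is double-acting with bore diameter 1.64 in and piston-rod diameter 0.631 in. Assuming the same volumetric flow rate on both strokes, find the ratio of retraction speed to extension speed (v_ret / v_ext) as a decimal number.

v_ret/v_ext ≈ 1.17

Cap-side area A_cap = π/4 × (1.64 in)² = 2.112 in^2
Rod-side annular area A_ann = π/4 × (1.64² − 0.631²) = 1.800 in^2
For equal Q, v ∝ 1/A, so v_ret/v_ext = A_cap/A_ann.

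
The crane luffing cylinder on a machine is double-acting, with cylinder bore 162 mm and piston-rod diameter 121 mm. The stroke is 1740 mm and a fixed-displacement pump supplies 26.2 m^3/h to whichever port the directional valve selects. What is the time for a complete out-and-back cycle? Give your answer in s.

Cap-side area A_cap = π/4 × (162 mm)² = 20610 mm^2
Rod-side annular area A_ann = π/4 × (162² − 121²) = 9113 mm^2
t_ext = A_cap·L/Q = 4.928 s
t_ret = A_ann·L/Q = 2.179 s
t_cycle = t_ext + t_ret

t ≈ 7.11 s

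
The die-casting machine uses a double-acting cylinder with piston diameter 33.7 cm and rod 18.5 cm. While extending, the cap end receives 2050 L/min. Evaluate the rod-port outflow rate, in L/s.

Q_out ≈ 23.9 L/s

Cap-side area A_cap = π/4 × (33.7 cm)² = 892.0 cm^2
Rod-side annular area A_ann = π/4 × (33.7² − 18.5²) = 623.2 cm^2
Piston speed v = Q_in/A_cap; rod-end outflow Q_out = v × A_ann = Q_in × A_ann/A_cap.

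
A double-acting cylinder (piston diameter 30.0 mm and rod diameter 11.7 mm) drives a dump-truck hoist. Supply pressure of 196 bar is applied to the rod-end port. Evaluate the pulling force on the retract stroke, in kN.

F ≈ 11.7 kN

Rod-side annular area A_ann = π/4 × (30.0² − 11.7²) = 599.3 mm^2
On retraction the pressure acts on the annular area (bore minus rod).
F = P × A_ann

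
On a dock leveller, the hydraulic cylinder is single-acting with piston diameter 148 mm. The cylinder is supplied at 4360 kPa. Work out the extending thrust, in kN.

F ≈ 75.0 kN

Cap-side area A_cap = π/4 × (148 mm)² = 17200 mm^2
F = P × A_cap = 4360 kPa × A_cap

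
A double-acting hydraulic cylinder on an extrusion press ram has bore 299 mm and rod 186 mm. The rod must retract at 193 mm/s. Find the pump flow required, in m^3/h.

Q ≈ 29.9 m^3/h

Rod-side annular area A_ann = π/4 × (299² − 186²) = 43040 mm^2
Q = A × v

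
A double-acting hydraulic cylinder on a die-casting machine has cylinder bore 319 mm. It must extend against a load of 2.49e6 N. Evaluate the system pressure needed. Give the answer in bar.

Cap-side area A_cap = π/4 × (319 mm)² = 79920 mm^2
P = F / A = 2.49e6 N / A

P ≈ 312 bar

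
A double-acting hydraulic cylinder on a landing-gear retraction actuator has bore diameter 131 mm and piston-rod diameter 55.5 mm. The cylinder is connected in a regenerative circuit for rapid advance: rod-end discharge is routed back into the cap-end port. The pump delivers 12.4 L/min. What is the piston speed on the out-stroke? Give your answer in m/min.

In regeneration the rod-end outflow joins the pump flow into the cap end, so the net volume the pump must supply per unit advance equals the rod cross-section area.
Rod cross-section A_rod = π/4 × (55.5 mm)² = 2419 mm^2
v = Q_pump / A_rod

v ≈ 5.13 m/min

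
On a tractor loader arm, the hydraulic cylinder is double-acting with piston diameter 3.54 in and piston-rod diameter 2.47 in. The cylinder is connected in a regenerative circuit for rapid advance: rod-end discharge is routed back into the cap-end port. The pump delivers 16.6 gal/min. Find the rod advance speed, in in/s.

v ≈ 13.3 in/s

In regeneration the rod-end outflow joins the pump flow into the cap end, so the net volume the pump must supply per unit advance equals the rod cross-section area.
Rod cross-section A_rod = π/4 × (2.47 in)² = 4.792 in^2
v = Q_pump / A_rod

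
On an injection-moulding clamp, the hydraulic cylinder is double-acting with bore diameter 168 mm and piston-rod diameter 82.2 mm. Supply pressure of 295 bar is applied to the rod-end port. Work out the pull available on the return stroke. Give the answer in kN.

Rod-side annular area A_ann = π/4 × (168² − 82.2²) = 16860 mm^2
On retraction the pressure acts on the annular area (bore minus rod).
F = P × A_ann

F ≈ 497 kN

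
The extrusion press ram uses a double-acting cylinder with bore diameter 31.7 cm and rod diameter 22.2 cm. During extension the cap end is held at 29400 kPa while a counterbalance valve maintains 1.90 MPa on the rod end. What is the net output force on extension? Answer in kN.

F ≈ 2240 kN

Cap-side area A_cap = π/4 × (31.7 cm)² = 789.2 cm^2
Rod-side annular area A_ann = π/4 × (31.7² − 22.2²) = 402.2 cm^2
Net thrust = P_cap·A_cap − P_rod·A_ann = 2320 kN − 76.41 kN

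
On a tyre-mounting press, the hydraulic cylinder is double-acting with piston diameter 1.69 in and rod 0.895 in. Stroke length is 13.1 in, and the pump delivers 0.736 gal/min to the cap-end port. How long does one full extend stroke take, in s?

Cap-side area A_cap = π/4 × (1.69 in)² = 2.243 in^2
Swept volume V = A × L; t = V / Q = A·L / Q

t ≈ 10.4 s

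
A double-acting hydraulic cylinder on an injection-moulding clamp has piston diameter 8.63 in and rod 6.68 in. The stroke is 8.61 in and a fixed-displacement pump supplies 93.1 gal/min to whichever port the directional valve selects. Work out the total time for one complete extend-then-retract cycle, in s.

t ≈ 1.97 s

Cap-side area A_cap = π/4 × (8.63 in)² = 58.49 in^2
Rod-side annular area A_ann = π/4 × (8.63² − 6.68²) = 23.45 in^2
t_ext = A_cap·L/Q = 1.405 s
t_ret = A_ann·L/Q = 0.5632 s
t_cycle = t_ext + t_ret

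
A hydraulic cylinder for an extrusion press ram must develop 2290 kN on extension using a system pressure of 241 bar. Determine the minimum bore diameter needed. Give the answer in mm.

D ≈ 348 mm

Extension force acts on the full piston face: F = P × (π/4)D².
D = √(4F / (πP)) = √(4 × 2290 kN / (π × 241 bar))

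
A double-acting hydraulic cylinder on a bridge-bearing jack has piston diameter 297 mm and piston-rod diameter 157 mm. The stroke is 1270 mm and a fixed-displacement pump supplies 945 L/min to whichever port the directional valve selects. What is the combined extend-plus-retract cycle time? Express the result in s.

Cap-side area A_cap = π/4 × (297 mm)² = 69280 mm^2
Rod-side annular area A_ann = π/4 × (297² − 157²) = 49920 mm^2
t_ext = A_cap·L/Q = 5.586 s
t_ret = A_ann·L/Q = 4.025 s
t_cycle = t_ext + t_ret

t ≈ 9.61 s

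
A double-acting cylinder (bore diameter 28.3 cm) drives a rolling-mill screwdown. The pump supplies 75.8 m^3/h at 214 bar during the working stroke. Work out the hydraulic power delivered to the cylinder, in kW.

Hydraulic power = P × Q

W ≈ 451 kW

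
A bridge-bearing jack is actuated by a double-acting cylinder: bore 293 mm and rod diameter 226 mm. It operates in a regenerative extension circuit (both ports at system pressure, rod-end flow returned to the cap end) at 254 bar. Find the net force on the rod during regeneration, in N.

With equal pressure on both faces, forces on the annular region cancel; the net push is pressure × rod cross-section.
Rod cross-section A_rod = π/4 × (226 mm)² = 40110 mm^2
F = P × A_rod

F ≈ 1.02e6 N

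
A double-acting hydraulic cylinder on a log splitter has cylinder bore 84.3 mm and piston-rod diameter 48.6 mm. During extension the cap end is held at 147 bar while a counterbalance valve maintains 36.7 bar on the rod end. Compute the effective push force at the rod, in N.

F ≈ 68400 N

Cap-side area A_cap = π/4 × (84.3 mm)² = 5581 mm^2
Rod-side annular area A_ann = π/4 × (84.3² − 48.6²) = 3726 mm^2
Net thrust = P_cap·A_cap − P_rod·A_ann = 82050 N − 13680 N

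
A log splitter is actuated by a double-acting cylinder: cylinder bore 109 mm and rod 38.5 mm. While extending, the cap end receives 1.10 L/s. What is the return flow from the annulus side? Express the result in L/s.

Cap-side area A_cap = π/4 × (109 mm)² = 9331 mm^2
Rod-side annular area A_ann = π/4 × (109² − 38.5²) = 8167 mm^2
Piston speed v = Q_in/A_cap; rod-end outflow Q_out = v × A_ann = Q_in × A_ann/A_cap.

Q_out ≈ 0.963 L/s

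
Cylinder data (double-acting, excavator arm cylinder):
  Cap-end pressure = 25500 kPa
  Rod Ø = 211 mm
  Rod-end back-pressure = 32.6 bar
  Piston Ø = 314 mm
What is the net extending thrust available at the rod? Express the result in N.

Cap-side area A_cap = π/4 × (314 mm)² = 77440 mm^2
Rod-side annular area A_ann = π/4 × (314² − 211²) = 42470 mm^2
Net thrust = P_cap·A_cap − P_rod·A_ann = 1.975e6 N − 1.385e5 N

F ≈ 1.84e6 N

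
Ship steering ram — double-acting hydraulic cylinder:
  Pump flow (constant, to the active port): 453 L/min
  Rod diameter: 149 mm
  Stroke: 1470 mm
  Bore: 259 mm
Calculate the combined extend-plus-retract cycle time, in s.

Cap-side area A_cap = π/4 × (259 mm)² = 52690 mm^2
Rod-side annular area A_ann = π/4 × (259² − 149²) = 35250 mm^2
t_ext = A_cap·L/Q = 10.26 s
t_ret = A_ann·L/Q = 6.863 s
t_cycle = t_ext + t_ret

t ≈ 17.1 s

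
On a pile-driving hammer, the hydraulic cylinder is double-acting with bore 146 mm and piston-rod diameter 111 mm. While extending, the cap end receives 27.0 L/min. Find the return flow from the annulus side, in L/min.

Cap-side area A_cap = π/4 × (146 mm)² = 16740 mm^2
Rod-side annular area A_ann = π/4 × (146² − 111²) = 7065 mm^2
Piston speed v = Q_in/A_cap; rod-end outflow Q_out = v × A_ann = Q_in × A_ann/A_cap.

Q_out ≈ 11.4 L/min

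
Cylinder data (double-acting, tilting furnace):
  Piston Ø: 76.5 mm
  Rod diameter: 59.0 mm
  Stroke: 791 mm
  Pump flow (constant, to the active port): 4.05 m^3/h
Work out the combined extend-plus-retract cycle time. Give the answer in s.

t ≈ 4.54 s

Cap-side area A_cap = π/4 × (76.5 mm)² = 4596 mm^2
Rod-side annular area A_ann = π/4 × (76.5² − 59.0²) = 1862 mm^2
t_ext = A_cap·L/Q = 3.232 s
t_ret = A_ann·L/Q = 1.309 s
t_cycle = t_ext + t_ret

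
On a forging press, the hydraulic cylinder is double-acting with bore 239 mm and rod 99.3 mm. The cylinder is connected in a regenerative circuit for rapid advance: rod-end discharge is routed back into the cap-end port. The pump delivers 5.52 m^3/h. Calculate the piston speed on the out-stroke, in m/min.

v ≈ 11.9 m/min

In regeneration the rod-end outflow joins the pump flow into the cap end, so the net volume the pump must supply per unit advance equals the rod cross-section area.
Rod cross-section A_rod = π/4 × (99.3 mm)² = 7744 mm^2
v = Q_pump / A_rod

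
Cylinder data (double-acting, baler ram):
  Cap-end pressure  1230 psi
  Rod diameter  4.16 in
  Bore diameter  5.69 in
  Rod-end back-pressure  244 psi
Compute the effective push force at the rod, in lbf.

Cap-side area A_cap = π/4 × (5.69 in)² = 25.43 in^2
Rod-side annular area A_ann = π/4 × (5.69² − 4.16²) = 11.84 in^2
Net thrust = P_cap·A_cap − P_rod·A_ann = 31280 lbf − 2888 lbf

F ≈ 28400 lbf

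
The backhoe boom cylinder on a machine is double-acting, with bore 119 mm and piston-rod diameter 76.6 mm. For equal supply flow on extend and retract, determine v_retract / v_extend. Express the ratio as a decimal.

v_ret/v_ext ≈ 1.71

Cap-side area A_cap = π/4 × (119 mm)² = 11120 mm^2
Rod-side annular area A_ann = π/4 × (119² − 76.6²) = 6514 mm^2
For equal Q, v ∝ 1/A, so v_ret/v_ext = A_cap/A_ann.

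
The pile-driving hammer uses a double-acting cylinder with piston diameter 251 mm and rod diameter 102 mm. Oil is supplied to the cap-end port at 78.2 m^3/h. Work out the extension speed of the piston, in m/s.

Cap-side area A_cap = π/4 × (251 mm)² = 49480 mm^2
v = Q / A

v ≈ 0.439 m/s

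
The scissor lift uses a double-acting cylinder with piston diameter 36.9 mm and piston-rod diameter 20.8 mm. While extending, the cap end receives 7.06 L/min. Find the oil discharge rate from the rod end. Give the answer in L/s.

Cap-side area A_cap = π/4 × (36.9 mm)² = 1069 mm^2
Rod-side annular area A_ann = π/4 × (36.9² − 20.8²) = 729.6 mm^2
Piston speed v = Q_in/A_cap; rod-end outflow Q_out = v × A_ann = Q_in × A_ann/A_cap.

Q_out ≈ 0.0803 L/s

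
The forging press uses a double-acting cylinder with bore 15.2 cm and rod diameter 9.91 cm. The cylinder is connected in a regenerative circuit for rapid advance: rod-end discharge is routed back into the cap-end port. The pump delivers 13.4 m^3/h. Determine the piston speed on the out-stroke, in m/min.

v ≈ 29.0 m/min

In regeneration the rod-end outflow joins the pump flow into the cap end, so the net volume the pump must supply per unit advance equals the rod cross-section area.
Rod cross-section A_rod = π/4 × (9.91 cm)² = 77.13 cm^2
v = Q_pump / A_rod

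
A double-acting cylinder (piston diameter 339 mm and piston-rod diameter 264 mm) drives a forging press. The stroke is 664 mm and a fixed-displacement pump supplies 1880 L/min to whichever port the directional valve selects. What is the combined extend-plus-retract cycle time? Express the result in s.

t ≈ 2.67 s

Cap-side area A_cap = π/4 × (339 mm)² = 90260 mm^2
Rod-side annular area A_ann = π/4 × (339² − 264²) = 35520 mm^2
t_ext = A_cap·L/Q = 1.913 s
t_ret = A_ann·L/Q = 0.7527 s
t_cycle = t_ext + t_ret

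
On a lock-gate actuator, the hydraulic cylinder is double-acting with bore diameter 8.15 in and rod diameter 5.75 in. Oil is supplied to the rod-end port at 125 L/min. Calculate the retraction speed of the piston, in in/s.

Rod-side annular area A_ann = π/4 × (8.15² − 5.75²) = 26.20 in^2
Flow into the rod-end port fills the annular volume.
v = Q / A

v ≈ 4.85 in/s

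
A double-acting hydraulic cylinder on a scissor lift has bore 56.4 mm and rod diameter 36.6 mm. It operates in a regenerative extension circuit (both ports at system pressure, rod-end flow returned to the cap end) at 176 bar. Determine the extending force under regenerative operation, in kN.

With equal pressure on both faces, forces on the annular region cancel; the net push is pressure × rod cross-section.
Rod cross-section A_rod = π/4 × (36.6 mm)² = 1052 mm^2
F = P × A_rod

F ≈ 18.5 kN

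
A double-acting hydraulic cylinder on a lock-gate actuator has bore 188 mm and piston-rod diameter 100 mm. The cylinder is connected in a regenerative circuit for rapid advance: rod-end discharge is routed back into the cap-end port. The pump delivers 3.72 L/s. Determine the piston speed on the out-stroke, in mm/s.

In regeneration the rod-end outflow joins the pump flow into the cap end, so the net volume the pump must supply per unit advance equals the rod cross-section area.
Rod cross-section A_rod = π/4 × (100 mm)² = 7854 mm^2
v = Q_pump / A_rod

v ≈ 474 mm/s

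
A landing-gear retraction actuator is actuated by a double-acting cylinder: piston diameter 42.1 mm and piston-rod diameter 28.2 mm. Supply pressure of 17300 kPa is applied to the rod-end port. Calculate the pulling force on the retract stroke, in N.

F ≈ 13300 N

Rod-side annular area A_ann = π/4 × (42.1² − 28.2²) = 767.5 mm^2
On retraction the pressure acts on the annular area (bore minus rod).
F = P × A_ann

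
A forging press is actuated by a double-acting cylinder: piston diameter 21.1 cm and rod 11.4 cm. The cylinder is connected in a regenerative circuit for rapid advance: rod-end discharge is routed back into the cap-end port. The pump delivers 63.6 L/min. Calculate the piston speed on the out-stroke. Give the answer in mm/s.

In regeneration the rod-end outflow joins the pump flow into the cap end, so the net volume the pump must supply per unit advance equals the rod cross-section area.
Rod cross-section A_rod = π/4 × (11.4 cm)² = 102.1 cm^2
v = Q_pump / A_rod

v ≈ 104 mm/s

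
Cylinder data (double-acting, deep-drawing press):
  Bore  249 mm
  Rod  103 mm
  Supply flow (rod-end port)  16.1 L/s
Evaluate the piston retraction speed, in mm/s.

Rod-side annular area A_ann = π/4 × (249² − 103²) = 40360 mm^2
Flow into the rod-end port fills the annular volume.
v = Q / A

v ≈ 399 mm/s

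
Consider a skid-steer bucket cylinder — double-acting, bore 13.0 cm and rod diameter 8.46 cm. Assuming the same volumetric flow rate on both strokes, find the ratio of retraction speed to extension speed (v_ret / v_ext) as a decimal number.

v_ret/v_ext ≈ 1.73

Cap-side area A_cap = π/4 × (13.0 cm)² = 132.7 cm^2
Rod-side annular area A_ann = π/4 × (13.0² − 8.46²) = 76.52 cm^2
For equal Q, v ∝ 1/A, so v_ret/v_ext = A_cap/A_ann.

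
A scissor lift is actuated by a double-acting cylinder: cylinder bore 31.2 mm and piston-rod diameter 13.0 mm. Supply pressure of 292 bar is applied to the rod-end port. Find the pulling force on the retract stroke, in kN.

F ≈ 18.4 kN

Rod-side annular area A_ann = π/4 × (31.2² − 13.0²) = 631.8 mm^2
On retraction the pressure acts on the annular area (bore minus rod).
F = P × A_ann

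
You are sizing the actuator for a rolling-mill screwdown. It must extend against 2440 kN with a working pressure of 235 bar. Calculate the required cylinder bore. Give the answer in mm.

Extension force acts on the full piston face: F = P × (π/4)D².
D = √(4F / (πP)) = √(4 × 2440 kN / (π × 235 bar))

D ≈ 364 mm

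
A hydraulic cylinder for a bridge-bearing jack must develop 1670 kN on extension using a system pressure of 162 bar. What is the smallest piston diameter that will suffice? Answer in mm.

D ≈ 362 mm

Extension force acts on the full piston face: F = P × (π/4)D².
D = √(4F / (πP)) = √(4 × 1670 kN / (π × 162 bar))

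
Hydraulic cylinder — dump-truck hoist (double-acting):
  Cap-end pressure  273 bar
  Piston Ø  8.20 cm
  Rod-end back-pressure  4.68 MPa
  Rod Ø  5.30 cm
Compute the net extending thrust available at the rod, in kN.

Cap-side area A_cap = π/4 × (8.20 cm)² = 52.81 cm^2
Rod-side annular area A_ann = π/4 × (8.20² − 5.30²) = 30.75 cm^2
Net thrust = P_cap·A_cap − P_rod·A_ann = 144.2 kN − 14.39 kN

F ≈ 130 kN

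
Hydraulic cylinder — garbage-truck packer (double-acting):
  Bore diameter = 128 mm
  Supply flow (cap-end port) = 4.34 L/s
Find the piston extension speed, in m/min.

Cap-side area A_cap = π/4 × (128 mm)² = 12870 mm^2
v = Q / A

v ≈ 20.2 m/min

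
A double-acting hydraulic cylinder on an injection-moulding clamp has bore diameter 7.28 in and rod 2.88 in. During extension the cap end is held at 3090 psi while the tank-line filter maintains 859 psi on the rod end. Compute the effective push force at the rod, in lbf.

F ≈ 98500 lbf

Cap-side area A_cap = π/4 × (7.28 in)² = 41.62 in^2
Rod-side annular area A_ann = π/4 × (7.28² − 2.88²) = 35.11 in^2
Net thrust = P_cap·A_cap − P_rod·A_ann = 1.286e5 lbf − 30160 lbf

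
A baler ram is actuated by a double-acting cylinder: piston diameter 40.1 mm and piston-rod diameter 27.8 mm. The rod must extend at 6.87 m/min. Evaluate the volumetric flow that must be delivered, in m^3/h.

Cap-side area A_cap = π/4 × (40.1 mm)² = 1263 mm^2
Q = A × v

Q ≈ 0.521 m^3/h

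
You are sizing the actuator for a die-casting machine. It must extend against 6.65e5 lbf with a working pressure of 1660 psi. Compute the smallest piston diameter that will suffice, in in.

Extension force acts on the full piston face: F = P × (π/4)D².
D = √(4F / (πP)) = √(4 × 6.65e5 lbf / (π × 1660 psi))

D ≈ 22.6 in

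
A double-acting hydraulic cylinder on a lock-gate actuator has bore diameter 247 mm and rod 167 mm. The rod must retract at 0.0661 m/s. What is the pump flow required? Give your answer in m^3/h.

Q ≈ 6.19 m^3/h

Rod-side annular area A_ann = π/4 × (247² − 167²) = 26010 mm^2
Q = A × v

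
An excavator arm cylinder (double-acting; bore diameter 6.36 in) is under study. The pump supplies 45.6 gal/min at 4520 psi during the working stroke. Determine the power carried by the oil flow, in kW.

Hydraulic power = P × Q

W ≈ 89.7 kW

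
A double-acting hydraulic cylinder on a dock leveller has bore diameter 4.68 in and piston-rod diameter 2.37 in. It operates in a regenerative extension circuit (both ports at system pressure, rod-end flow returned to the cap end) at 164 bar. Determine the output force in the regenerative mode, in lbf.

F ≈ 10500 lbf

With equal pressure on both faces, forces on the annular region cancel; the net push is pressure × rod cross-section.
Rod cross-section A_rod = π/4 × (2.37 in)² = 4.412 in^2
F = P × A_rod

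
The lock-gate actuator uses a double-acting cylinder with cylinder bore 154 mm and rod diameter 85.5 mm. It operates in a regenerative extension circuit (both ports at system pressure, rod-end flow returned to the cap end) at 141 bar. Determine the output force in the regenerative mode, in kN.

F ≈ 81.0 kN

With equal pressure on both faces, forces on the annular region cancel; the net push is pressure × rod cross-section.
Rod cross-section A_rod = π/4 × (85.5 mm)² = 5741 mm^2
F = P × A_rod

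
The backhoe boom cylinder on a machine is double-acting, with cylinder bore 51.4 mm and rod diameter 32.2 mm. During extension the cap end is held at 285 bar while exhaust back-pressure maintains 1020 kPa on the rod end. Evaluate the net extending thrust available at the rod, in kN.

Cap-side area A_cap = π/4 × (51.4 mm)² = 2075 mm^2
Rod-side annular area A_ann = π/4 × (51.4² − 32.2²) = 1261 mm^2
Net thrust = P_cap·A_cap − P_rod·A_ann = 59.14 kN − 1.286 kN

F ≈ 57.9 kN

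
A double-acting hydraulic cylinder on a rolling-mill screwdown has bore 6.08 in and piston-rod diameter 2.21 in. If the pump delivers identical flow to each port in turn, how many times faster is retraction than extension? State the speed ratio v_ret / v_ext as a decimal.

v_ret/v_ext ≈ 1.15

Cap-side area A_cap = π/4 × (6.08 in)² = 29.03 in^2
Rod-side annular area A_ann = π/4 × (6.08² − 2.21²) = 25.20 in^2
For equal Q, v ∝ 1/A, so v_ret/v_ext = A_cap/A_ann.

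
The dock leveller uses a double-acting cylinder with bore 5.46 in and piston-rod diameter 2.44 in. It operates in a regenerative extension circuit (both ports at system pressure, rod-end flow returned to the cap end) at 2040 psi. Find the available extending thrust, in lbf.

With equal pressure on both faces, forces on the annular region cancel; the net push is pressure × rod cross-section.
Rod cross-section A_rod = π/4 × (2.44 in)² = 4.676 in^2
F = P × A_rod

F ≈ 9540 lbf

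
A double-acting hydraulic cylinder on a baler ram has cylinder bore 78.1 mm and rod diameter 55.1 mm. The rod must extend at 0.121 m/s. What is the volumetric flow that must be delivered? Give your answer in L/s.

Q ≈ 0.580 L/s

Cap-side area A_cap = π/4 × (78.1 mm)² = 4791 mm^2
Q = A × v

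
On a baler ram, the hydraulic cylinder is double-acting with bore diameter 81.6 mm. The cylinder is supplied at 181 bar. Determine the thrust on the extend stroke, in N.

Cap-side area A_cap = π/4 × (81.6 mm)² = 5230 mm^2
F = P × A_cap = 181 bar × A_cap

F ≈ 94700 N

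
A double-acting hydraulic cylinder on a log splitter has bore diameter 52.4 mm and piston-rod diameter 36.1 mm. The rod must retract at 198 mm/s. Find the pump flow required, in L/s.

Rod-side annular area A_ann = π/4 × (52.4² − 36.1²) = 1133 mm^2
Q = A × v

Q ≈ 0.224 L/s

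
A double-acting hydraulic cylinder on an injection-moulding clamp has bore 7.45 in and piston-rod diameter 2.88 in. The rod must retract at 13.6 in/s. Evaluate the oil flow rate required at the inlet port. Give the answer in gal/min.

Rod-side annular area A_ann = π/4 × (7.45² − 2.88²) = 37.08 in^2
Q = A × v

Q ≈ 131 gal/min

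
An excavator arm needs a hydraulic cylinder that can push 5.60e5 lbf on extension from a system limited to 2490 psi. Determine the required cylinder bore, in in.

Extension force acts on the full piston face: F = P × (π/4)D².
D = √(4F / (πP)) = √(4 × 5.60e5 lbf / (π × 2490 psi))

D ≈ 16.9 in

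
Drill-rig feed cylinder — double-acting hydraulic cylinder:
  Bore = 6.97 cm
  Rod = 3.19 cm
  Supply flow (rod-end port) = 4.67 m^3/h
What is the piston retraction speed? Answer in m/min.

Rod-side annular area A_ann = π/4 × (6.97² − 3.19²) = 30.16 cm^2
Flow into the rod-end port fills the annular volume.
v = Q / A

v ≈ 25.8 m/min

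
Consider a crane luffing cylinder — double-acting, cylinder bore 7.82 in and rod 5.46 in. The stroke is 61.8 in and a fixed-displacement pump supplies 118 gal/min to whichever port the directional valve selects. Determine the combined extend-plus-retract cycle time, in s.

Cap-side area A_cap = π/4 × (7.82 in)² = 48.03 in^2
Rod-side annular area A_ann = π/4 × (7.82² − 5.46²) = 24.62 in^2
t_ext = A_cap·L/Q = 6.534 s
t_ret = A_ann·L/Q = 3.348 s
t_cycle = t_ext + t_ret

t ≈ 9.88 s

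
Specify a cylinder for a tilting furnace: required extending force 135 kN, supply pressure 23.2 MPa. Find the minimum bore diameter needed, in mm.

D ≈ 86.1 mm

Extension force acts on the full piston face: F = P × (π/4)D².
D = √(4F / (πP)) = √(4 × 135 kN / (π × 23.2 MPa))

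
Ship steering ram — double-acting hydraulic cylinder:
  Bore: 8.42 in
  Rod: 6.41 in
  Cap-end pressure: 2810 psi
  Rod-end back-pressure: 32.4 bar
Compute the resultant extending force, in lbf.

Cap-side area A_cap = π/4 × (8.42 in)² = 55.68 in^2
Rod-side annular area A_ann = π/4 × (8.42² − 6.41²) = 23.41 in^2
Net thrust = P_cap·A_cap − P_rod·A_ann = 1.565e5 lbf − 11000 lbf

F ≈ 1.45e5 lbf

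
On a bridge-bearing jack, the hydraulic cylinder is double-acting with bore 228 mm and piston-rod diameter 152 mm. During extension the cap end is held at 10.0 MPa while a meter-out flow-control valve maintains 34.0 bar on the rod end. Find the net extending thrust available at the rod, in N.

Cap-side area A_cap = π/4 × (228 mm)² = 40830 mm^2
Rod-side annular area A_ann = π/4 × (228² − 152²) = 22680 mm^2
Net thrust = P_cap·A_cap − P_rod·A_ann = 4.083e5 N − 77120 N

F ≈ 3.31e5 N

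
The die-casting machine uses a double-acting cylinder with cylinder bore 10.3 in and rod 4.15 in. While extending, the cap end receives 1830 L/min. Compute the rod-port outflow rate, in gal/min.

Cap-side area A_cap = π/4 × (10.3 in)² = 83.32 in^2
Rod-side annular area A_ann = π/4 × (10.3² − 4.15²) = 69.80 in^2
Piston speed v = Q_in/A_cap; rod-end outflow Q_out = v × A_ann = Q_in × A_ann/A_cap.

Q_out ≈ 405 gal/min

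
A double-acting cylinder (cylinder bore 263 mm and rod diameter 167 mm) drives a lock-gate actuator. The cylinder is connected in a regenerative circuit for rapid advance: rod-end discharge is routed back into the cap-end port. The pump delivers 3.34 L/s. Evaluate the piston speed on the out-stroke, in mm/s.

In regeneration the rod-end outflow joins the pump flow into the cap end, so the net volume the pump must supply per unit advance equals the rod cross-section area.
Rod cross-section A_rod = π/4 × (167 mm)² = 21900 mm^2
v = Q_pump / A_rod

v ≈ 152 mm/s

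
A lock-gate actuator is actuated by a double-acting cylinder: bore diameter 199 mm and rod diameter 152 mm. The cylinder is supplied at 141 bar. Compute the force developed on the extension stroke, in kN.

Cap-side area A_cap = π/4 × (199 mm)² = 31100 mm^2
F = P × A_cap = 141 bar × A_cap

F ≈ 439 kN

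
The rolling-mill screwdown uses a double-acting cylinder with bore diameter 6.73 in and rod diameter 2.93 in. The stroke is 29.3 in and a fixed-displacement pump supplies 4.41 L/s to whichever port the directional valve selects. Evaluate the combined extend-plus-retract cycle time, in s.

t ≈ 7.01 s

Cap-side area A_cap = π/4 × (6.73 in)² = 35.57 in^2
Rod-side annular area A_ann = π/4 × (6.73² − 2.93²) = 28.83 in^2
t_ext = A_cap·L/Q = 3.873 s
t_ret = A_ann·L/Q = 3.139 s
t_cycle = t_ext + t_ret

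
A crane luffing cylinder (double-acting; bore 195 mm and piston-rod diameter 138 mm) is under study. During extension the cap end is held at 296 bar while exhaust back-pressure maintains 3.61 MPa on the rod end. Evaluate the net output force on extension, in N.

Cap-side area A_cap = π/4 × (195 mm)² = 29860 mm^2
Rod-side annular area A_ann = π/4 × (195² − 138²) = 14910 mm^2
Net thrust = P_cap·A_cap − P_rod·A_ann = 8.840e5 N − 53820 N

F ≈ 8.30e5 N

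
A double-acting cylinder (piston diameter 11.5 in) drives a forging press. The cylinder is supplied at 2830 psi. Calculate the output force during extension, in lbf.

Cap-side area A_cap = π/4 × (11.5 in)² = 103.9 in^2
F = P × A_cap = 2830 psi × A_cap

F ≈ 2.94e5 lbf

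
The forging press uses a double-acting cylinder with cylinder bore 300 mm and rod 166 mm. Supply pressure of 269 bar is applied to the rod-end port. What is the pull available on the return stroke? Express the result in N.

F ≈ 1.32e6 N

Rod-side annular area A_ann = π/4 × (300² − 166²) = 49040 mm^2
On retraction the pressure acts on the annular area (bore minus rod).
F = P × A_ann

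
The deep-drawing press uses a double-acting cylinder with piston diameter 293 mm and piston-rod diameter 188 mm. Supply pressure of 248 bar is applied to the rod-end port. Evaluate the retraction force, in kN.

Rod-side annular area A_ann = π/4 × (293² − 188²) = 39670 mm^2
On retraction the pressure acts on the annular area (bore minus rod).
F = P × A_ann

F ≈ 984 kN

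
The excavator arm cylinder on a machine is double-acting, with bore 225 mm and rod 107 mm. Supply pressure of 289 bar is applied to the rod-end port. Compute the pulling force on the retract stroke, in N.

F ≈ 8.89e5 N

Rod-side annular area A_ann = π/4 × (225² − 107²) = 30770 mm^2
On retraction the pressure acts on the annular area (bore minus rod).
F = P × A_ann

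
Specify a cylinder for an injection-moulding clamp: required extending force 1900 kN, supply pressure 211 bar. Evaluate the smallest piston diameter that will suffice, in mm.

Extension force acts on the full piston face: F = P × (π/4)D².
D = √(4F / (πP)) = √(4 × 1900 kN / (π × 211 bar))

D ≈ 339 mm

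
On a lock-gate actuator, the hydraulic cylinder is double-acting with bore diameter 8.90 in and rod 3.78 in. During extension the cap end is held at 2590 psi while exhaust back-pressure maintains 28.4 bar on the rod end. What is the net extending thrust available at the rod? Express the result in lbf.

Cap-side area A_cap = π/4 × (8.90 in)² = 62.21 in^2
Rod-side annular area A_ann = π/4 × (8.90² − 3.78²) = 50.99 in^2
Net thrust = P_cap·A_cap − P_rod·A_ann = 1.611e5 lbf − 21000 lbf

F ≈ 1.40e5 lbf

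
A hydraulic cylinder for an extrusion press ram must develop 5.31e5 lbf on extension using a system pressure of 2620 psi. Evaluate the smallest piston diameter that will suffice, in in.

Extension force acts on the full piston face: F = P × (π/4)D².
D = √(4F / (πP)) = √(4 × 5.31e5 lbf / (π × 2620 psi))

D ≈ 16.1 in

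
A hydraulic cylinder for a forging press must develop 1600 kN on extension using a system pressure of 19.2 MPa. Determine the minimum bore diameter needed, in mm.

Extension force acts on the full piston face: F = P × (π/4)D².
D = √(4F / (πP)) = √(4 × 1600 kN / (π × 19.2 MPa))

D ≈ 326 mm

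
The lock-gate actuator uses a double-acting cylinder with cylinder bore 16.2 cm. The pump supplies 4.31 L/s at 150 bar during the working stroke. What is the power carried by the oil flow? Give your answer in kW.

W ≈ 64.6 kW

Hydraulic power = P × Q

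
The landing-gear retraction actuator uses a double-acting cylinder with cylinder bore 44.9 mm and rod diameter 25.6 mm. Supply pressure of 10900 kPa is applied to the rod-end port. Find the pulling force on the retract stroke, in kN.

F ≈ 11.6 kN

Rod-side annular area A_ann = π/4 × (44.9² − 25.6²) = 1069 mm^2
On retraction the pressure acts on the annular area (bore minus rod).
F = P × A_ann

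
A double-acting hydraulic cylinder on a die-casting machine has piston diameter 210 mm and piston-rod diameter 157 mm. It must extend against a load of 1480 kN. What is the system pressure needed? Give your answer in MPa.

Cap-side area A_cap = π/4 × (210 mm)² = 34640 mm^2
P = F / A = 1480 kN / A

P ≈ 42.7 MPa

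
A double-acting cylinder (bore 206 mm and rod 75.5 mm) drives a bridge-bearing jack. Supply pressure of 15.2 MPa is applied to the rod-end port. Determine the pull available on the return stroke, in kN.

Rod-side annular area A_ann = π/4 × (206² − 75.5²) = 28850 mm^2
On retraction the pressure acts on the annular area (bore minus rod).
F = P × A_ann

F ≈ 439 kN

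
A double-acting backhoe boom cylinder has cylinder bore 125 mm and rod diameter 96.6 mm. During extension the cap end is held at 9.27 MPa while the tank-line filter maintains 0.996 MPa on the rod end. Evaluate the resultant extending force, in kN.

Cap-side area A_cap = π/4 × (125 mm)² = 12270 mm^2
Rod-side annular area A_ann = π/4 × (125² − 96.6²) = 4943 mm^2
Net thrust = P_cap·A_cap − P_rod·A_ann = 113.8 kN − 4.923 kN

F ≈ 109 kN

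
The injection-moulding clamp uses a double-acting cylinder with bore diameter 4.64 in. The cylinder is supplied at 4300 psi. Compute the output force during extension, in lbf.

Cap-side area A_cap = π/4 × (4.64 in)² = 16.91 in^2
F = P × A_cap = 4300 psi × A_cap

F ≈ 72700 lbf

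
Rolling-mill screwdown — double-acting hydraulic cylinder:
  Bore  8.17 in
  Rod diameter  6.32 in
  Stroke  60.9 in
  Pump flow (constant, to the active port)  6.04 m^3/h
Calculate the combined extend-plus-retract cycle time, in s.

Cap-side area A_cap = π/4 × (8.17 in)² = 52.42 in^2
Rod-side annular area A_ann = π/4 × (8.17² − 6.32²) = 21.05 in^2
t_ext = A_cap·L/Q = 31.18 s
t_ret = A_ann·L/Q = 12.52 s
t_cycle = t_ext + t_ret

t ≈ 43.7 s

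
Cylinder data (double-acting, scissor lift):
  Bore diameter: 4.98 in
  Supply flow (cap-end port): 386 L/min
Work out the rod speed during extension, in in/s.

v ≈ 20.2 in/s

Cap-side area A_cap = π/4 × (4.98 in)² = 19.48 in^2
v = Q / A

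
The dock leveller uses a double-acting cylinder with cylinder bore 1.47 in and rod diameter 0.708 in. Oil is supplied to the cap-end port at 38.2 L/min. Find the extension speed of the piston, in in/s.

v ≈ 22.9 in/s

Cap-side area A_cap = π/4 × (1.47 in)² = 1.697 in^2
v = Q / A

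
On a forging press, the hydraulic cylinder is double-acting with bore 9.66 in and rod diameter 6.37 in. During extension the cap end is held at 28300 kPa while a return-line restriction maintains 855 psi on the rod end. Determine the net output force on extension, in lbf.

Cap-side area A_cap = π/4 × (9.66 in)² = 73.29 in^2
Rod-side annular area A_ann = π/4 × (9.66² − 6.37²) = 41.42 in^2
Net thrust = P_cap·A_cap − P_rod·A_ann = 3.008e5 lbf − 35410 lbf

F ≈ 2.65e5 lbf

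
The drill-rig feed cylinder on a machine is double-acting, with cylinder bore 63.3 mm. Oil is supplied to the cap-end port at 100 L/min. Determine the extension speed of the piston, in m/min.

v ≈ 31.8 m/min

Cap-side area A_cap = π/4 × (63.3 mm)² = 3147 mm^2
v = Q / A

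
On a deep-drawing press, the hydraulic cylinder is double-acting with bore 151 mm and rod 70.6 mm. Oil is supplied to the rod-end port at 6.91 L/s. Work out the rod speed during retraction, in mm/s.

v ≈ 494 mm/s

Rod-side annular area A_ann = π/4 × (151² − 70.6²) = 13990 mm^2
Flow into the rod-end port fills the annular volume.
v = Q / A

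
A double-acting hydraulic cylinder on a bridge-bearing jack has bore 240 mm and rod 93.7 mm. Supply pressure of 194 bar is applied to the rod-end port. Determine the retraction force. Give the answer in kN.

Rod-side annular area A_ann = π/4 × (240² − 93.7²) = 38340 mm^2
On retraction the pressure acts on the annular area (bore minus rod).
F = P × A_ann

F ≈ 744 kN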